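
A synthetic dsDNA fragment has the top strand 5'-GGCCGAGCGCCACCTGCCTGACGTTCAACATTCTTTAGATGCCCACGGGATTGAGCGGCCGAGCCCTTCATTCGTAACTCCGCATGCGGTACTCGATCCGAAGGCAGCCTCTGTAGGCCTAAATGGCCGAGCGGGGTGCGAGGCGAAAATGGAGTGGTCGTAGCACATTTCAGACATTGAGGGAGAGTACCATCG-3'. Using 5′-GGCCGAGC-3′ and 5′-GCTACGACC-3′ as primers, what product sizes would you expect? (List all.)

The forward primer GGCCGAGC matches the top strand at positions 1–8, 57–64, 125–132.
The reverse primer's reverse complement is GGTCGTAGC, matching at positions 156–164.
Each forward site pairs with the reverse site to give a product ending at position 164: sizes 164, 108, 40 bp.

164 bp, 108 bp, 40 bp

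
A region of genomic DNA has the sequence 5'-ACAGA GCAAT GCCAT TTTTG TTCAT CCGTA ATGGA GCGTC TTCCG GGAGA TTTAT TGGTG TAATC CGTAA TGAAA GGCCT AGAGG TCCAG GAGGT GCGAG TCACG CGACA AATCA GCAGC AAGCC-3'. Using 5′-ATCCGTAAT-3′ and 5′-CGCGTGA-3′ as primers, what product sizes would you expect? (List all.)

84 bp, 45 bp

The forward primer ATCCGTAAT matches the top strand at positions 24–32, 63–71.
The reverse primer's reverse complement is TCACGCG, matching at positions 101–107.
Each forward site pairs with the reverse site to give a product ending at position 107: sizes 84, 45 bp.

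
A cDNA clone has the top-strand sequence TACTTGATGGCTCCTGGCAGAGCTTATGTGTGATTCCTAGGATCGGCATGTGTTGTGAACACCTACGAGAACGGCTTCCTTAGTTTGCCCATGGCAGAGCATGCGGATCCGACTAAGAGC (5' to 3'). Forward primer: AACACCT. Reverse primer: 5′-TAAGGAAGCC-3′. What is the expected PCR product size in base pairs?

Scanning the template, AACACCT occurs at positions 58–64; this primer anneals to the bottom strand there with its 3' end pointing downstream.
Taking the reverse complement of TAAGGAAGCC gives GGCTTCCTTA, found at positions 73–82 on the template; the primer anneals here to the top strand with its 3' end pointing upstream.
The product runs from position 58 to position 82, so its length is 82 − 58 + 1 = 25 bp.

25 bp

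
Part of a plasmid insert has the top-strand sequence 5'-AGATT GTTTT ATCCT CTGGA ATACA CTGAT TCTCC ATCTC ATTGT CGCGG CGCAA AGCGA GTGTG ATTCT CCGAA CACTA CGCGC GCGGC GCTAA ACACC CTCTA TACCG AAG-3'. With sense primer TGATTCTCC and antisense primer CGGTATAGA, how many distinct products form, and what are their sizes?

Two products: 84 bp, 47 bp

The forward primer TGATTCTCC matches the top strand at positions 27–35, 64–72.
The reverse primer's reverse complement is TCTATACCG, matching at positions 102–110.
Each forward site pairs with the reverse site to give a product ending at position 110: sizes 84, 47 bp.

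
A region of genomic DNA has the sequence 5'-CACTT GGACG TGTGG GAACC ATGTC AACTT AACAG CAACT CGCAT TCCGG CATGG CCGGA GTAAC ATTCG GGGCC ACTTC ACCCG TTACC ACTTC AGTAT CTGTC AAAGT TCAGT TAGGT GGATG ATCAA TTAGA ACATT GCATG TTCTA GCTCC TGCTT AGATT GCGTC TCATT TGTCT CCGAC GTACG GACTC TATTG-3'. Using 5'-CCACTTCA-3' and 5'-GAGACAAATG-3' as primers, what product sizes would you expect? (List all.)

108 bp, 93 bp

The forward primer CCACTTCA matches the top strand at positions 74–81, 89–96.
The reverse primer's reverse complement is CATTTGTCTC, matching at positions 172–181.
Each forward site pairs with the reverse site to give a product ending at position 181: sizes 108, 93 bp.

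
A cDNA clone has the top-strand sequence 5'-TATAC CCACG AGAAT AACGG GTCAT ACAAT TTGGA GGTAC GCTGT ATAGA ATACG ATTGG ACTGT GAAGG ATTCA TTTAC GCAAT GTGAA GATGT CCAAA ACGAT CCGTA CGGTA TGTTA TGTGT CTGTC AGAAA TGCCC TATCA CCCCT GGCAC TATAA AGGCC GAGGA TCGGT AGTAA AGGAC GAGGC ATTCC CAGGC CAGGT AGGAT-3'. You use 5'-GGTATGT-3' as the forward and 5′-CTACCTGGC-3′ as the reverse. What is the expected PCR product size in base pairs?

96 bp

Forward primer GGTATGT is found on the top strand at positions 112–118.
Reverse complement of the reverse primer: GCCAGGTAG. This occurs on the top strand at positions 199–207.
Product length = (reverse-primer end) − (forward-primer start) + 1 = 207 − 112 + 1 = 96 bp.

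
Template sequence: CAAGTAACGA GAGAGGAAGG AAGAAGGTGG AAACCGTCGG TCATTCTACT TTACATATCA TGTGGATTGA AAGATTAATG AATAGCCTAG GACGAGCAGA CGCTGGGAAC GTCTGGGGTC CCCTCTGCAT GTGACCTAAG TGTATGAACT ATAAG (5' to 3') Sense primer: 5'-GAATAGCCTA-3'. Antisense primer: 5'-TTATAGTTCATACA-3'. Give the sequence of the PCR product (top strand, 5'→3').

5'-GAATAGCCTAGGACGAGCAGACGCTGGGAACGTCTGGGGTCCCCTCTGCATGTGACCTAAGTGTATGAACTATAA-3'

Scanning the template, GAATAGCCTA occurs at positions 80–89; this primer anneals to the bottom strand there with its 3' end pointing downstream.
Taking the reverse complement of TTATAGTTCATACA gives TGTATGAACTATAA, found at positions 141–154 on the template; the primer anneals here to the top strand with its 3' end pointing upstream.
The product is the template from position 80 through 154 (75 bp).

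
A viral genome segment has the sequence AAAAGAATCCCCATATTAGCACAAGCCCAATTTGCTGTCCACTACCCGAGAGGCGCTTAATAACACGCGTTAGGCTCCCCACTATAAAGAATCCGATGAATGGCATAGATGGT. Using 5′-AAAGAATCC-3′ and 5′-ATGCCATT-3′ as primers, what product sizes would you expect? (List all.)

105 bp, 21 bp

The forward primer AAAGAATCC matches the top strand at positions 2–10, 86–94.
The reverse primer's reverse complement is AATGGCAT, matching at positions 99–106.
Each forward site pairs with the reverse site to give a product ending at position 106: sizes 105, 21 bp.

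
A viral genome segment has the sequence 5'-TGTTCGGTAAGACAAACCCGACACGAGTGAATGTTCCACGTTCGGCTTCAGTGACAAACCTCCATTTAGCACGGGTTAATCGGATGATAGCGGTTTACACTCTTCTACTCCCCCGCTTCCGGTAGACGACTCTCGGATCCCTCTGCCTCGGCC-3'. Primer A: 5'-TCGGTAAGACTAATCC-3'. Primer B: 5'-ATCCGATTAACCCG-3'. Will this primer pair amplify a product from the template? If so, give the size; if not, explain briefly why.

No product — primer A has no binding site in the template.

Primer A (TCGGTAAGACTAATCC) does not match the top strand, and its reverse complement GGATTAGTCTTACCGA does not match either.
With no annealing site for primer A, no amplification occurs.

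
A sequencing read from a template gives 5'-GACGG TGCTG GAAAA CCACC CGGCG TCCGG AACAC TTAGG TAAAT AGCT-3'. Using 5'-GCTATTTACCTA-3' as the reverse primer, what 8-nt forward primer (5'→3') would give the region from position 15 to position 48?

The reverse primer's reverse complement TAGGTAAATAGC matches the template at positions 37–48; the product starts at position 15.
The forward primer is identical to the top strand over positions 15–22: ACCACCCG.

5'-ACCACCCG-3'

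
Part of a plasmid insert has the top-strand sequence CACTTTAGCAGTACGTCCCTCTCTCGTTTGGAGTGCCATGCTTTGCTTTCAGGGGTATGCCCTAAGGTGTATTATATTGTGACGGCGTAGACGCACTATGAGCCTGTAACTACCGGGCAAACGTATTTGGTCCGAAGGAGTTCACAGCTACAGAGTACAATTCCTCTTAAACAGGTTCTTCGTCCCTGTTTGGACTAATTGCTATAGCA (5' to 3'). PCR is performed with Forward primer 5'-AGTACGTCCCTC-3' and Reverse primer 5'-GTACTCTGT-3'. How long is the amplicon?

149 bp

Scanning the template, AGTACGTCCCTC occurs at positions 10–21; this primer anneals to the bottom strand there with its 3' end pointing downstream.
Reverse complement of the reverse primer: ACAGAGTAC. This occurs on the top strand at positions 150–158.
Amplicon spans positions 10–158: 149 bp.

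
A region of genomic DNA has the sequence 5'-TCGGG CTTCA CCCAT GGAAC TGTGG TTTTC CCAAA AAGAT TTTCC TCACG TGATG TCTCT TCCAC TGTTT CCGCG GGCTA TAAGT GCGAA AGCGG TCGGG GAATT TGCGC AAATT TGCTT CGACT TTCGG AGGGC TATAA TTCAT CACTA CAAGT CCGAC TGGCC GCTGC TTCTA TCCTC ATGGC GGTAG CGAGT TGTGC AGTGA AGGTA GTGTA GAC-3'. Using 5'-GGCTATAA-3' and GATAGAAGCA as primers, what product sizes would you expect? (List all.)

The forward primer GGCTATAA matches the top strand at positions 76–83, 133–140.
The reverse primer's reverse complement is TGCTTCTATC, matching at positions 168–177.
Each forward site pairs with the reverse site to give a product ending at position 177: sizes 102, 45 bp.

102 bp, 45 bp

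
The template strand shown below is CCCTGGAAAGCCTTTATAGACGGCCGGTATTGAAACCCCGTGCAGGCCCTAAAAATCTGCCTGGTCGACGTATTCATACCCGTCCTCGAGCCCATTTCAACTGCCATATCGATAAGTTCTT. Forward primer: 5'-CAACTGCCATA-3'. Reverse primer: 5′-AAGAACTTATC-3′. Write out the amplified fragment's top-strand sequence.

The forward primer matches the template at positions 98–108.
Reverse complement of the reverse primer: GATAAGTTCTT. This occurs on the top strand at positions 111–121.
The product is the template from position 98 through 121 (24 bp).

5'-CAACTGCCATATCGATAAGTTCTT-3'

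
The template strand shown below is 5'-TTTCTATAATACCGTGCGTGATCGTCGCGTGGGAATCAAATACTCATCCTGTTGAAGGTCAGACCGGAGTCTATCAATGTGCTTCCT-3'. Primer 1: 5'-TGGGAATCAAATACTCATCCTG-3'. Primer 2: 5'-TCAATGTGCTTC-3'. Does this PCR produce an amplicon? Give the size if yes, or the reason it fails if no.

No product — both primers anneal to the same strand and extend in the same direction.

Primer 1 (TGGGAATCAAATACTCATCCTG) matches the top strand at positions 30–51 (3' end points downstream).
Primer 2 (TCAATGTGCTTC) also matches the top strand directly, at positions 74–85 — its reverse complement GAAGCACATTGA is not present.
Both primers anneal to the bottom strand with 3' ends pointing the same way, so neither can prime synthesis back toward the other.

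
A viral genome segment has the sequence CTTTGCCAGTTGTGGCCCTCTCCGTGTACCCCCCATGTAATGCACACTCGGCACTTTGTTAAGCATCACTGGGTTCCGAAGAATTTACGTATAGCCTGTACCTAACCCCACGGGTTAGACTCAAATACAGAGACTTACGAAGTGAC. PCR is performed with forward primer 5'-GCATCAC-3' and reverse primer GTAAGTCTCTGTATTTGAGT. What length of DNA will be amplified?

76 bp

Forward primer GCATCAC is found on the top strand at positions 63–69.
Taking the reverse complement of GTAAGTCTCTGTATTTGAGT gives ACTCAAATACAGAGACTTAC, found at positions 119–138 on the template; the primer anneals here to the top strand with its 3' end pointing upstream.
The product runs from position 63 to position 138, so its length is 138 − 63 + 1 = 76 bp.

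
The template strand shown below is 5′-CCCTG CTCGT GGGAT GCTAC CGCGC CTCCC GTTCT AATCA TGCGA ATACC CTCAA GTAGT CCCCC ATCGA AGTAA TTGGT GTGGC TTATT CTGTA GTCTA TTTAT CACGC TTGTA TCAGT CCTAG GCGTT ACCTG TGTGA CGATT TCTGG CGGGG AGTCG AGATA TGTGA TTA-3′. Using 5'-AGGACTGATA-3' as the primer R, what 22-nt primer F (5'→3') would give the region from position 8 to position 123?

5'-CGTGGGATGCTACCGCGCCTCC-3'

The reverse primer's reverse complement TATCAGTCCT matches the template at positions 114–123; the product starts at position 8.
The forward primer is identical to the top strand over positions 8–29: CGTGGGATGCTACCGCGCCTCC.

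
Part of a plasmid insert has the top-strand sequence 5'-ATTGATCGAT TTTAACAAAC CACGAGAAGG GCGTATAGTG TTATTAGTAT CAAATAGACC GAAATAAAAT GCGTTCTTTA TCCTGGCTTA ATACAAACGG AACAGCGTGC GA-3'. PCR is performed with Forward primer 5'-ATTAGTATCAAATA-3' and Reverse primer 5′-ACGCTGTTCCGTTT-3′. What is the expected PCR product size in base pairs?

Forward primer ATTAGTATCAAATA is found on the top strand at positions 43–56.
Taking the reverse complement of ACGCTGTTCCGTTT gives AAACGGAACAGCGT, found at positions 95–108 on the template; the primer anneals here to the top strand with its 3' end pointing upstream.
Product length = (reverse-primer end) − (forward-primer start) + 1 = 108 − 43 + 1 = 66 bp.

66 bp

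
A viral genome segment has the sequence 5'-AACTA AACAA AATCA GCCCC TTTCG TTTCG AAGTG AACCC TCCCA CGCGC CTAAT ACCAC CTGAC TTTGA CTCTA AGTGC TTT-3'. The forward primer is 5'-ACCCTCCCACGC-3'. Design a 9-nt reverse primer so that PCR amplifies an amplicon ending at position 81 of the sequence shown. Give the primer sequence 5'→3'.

The forward primer binds at positions 37–48; the product's 3' end on the top strand is position 81.
The reverse primer anneals to the top strand over positions 73–81, i.e. to CTAAGTGCT.
Its sequence written 5'→3' is the reverse complement: AGCACTTAG.

5'-AGCACTTAG-3'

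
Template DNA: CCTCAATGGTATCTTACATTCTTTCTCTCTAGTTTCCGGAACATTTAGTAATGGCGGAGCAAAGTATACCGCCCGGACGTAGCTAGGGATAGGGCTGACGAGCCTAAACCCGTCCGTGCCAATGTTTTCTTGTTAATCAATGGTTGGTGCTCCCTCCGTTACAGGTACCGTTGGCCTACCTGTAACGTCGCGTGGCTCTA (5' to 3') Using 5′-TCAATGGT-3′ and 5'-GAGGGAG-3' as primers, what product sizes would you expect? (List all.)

154 bp, 20 bp

The forward primer TCAATGGT matches the top strand at positions 3–10, 137–144.
The reverse primer's reverse complement is CTCCCTC, matching at positions 150–156.
Each forward site pairs with the reverse site to give a product ending at position 156: sizes 154, 20 bp.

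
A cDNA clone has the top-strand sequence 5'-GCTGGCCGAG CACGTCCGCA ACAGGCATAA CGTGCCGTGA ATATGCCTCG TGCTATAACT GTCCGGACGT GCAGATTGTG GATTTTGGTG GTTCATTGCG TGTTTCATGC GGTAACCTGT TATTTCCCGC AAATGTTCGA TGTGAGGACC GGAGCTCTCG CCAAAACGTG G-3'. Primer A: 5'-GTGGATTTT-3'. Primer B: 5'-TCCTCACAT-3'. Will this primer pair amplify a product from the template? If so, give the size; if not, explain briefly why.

Primer A (GTGGATTTT) matches the top strand at positions 78–86; it acts as a forward primer.
Primer B's reverse complement is ATGTGAGGA, matching the top strand at positions 140–148; it acts as a reverse primer.
The 3' ends face each other across positions 78–148, giving a 71 bp product.

Yes — a 71 bp product.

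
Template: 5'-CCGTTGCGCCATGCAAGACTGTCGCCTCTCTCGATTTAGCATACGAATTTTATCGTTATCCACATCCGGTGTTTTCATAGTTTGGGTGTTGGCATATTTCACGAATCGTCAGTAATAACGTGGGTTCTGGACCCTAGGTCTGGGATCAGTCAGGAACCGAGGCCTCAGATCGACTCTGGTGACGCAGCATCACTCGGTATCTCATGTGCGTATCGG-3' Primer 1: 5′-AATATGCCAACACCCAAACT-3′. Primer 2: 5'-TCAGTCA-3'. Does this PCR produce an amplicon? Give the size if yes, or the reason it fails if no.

No product — the primers' 3' ends point away from each other.

Primer 1 (AATATGCCAACACCCAAACT) has reverse complement AGTTTGGGTGTTGGCATATT, which matches the top strand at positions 79–98; primer 1 anneals to the top strand there with its 3' end pointing upstream toward position 79.
Primer 2 (TCAGTCA) matches the top strand directly at positions 146–152; it anneals to the bottom strand with its 3' end pointing downstream toward position 152.
The 3' ends diverge (primer 1 extends toward position 1, primer 2 toward position 216), so the primers never converge on a shared product.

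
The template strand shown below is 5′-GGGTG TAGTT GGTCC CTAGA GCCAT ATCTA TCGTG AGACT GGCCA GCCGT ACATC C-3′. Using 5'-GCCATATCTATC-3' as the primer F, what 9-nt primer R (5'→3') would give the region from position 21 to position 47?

The product's 3' end on the top strand is position 47.
The reverse primer anneals to the top strand over positions 39–47, i.e. to CTGGCCAGC.
Its sequence written 5'→3' is the reverse complement: GCTGGCCAG.

5'-GCTGGCCAG-3'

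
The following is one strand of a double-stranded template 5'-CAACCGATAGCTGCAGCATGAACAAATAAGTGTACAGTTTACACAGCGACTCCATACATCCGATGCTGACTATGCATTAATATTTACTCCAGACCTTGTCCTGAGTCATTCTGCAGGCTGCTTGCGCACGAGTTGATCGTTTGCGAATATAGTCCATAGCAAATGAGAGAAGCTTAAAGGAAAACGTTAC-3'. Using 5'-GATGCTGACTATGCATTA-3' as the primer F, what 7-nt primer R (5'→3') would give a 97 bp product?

5'-TATGGAC-3'

The forward primer binds at positions 62–79, so a 97 bp product ends at position 62 + 97 − 1 = 158.
The reverse primer anneals to the top strand over positions 152–158, i.e. to GTCCATA.
Its sequence written 5'→3' is the reverse complement: TATGGAC.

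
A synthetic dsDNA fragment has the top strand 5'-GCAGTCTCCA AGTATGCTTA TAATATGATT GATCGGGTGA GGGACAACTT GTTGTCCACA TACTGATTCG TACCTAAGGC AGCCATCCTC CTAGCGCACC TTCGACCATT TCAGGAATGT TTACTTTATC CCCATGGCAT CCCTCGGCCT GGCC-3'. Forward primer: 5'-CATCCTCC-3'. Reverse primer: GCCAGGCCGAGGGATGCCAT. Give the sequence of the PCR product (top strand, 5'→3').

Forward primer CATCCTCC is found on the top strand at positions 84–91.
Reverse complement of the reverse primer: ATGGCATCCCTCGGCCTGGC. This occurs on the top strand at positions 134–153.
The product is the template from position 84 through 153 (70 bp).

5'-CATCCTCCTAGCGCACCTTCGACCATTTCAGGAATGTTTACTTTATCCCCATGGCATCCCTCGGCCTGGC-3'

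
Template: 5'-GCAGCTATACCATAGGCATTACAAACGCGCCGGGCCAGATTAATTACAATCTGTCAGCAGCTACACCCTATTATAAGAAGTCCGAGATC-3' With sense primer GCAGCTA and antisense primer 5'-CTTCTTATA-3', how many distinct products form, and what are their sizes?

Two products: 80 bp, 24 bp

The forward primer GCAGCTA matches the top strand at positions 1–7, 57–63.
The reverse primer's reverse complement is TATAAGAAG, matching at positions 72–80.
Each forward site pairs with the reverse site to give a product ending at position 80: sizes 80, 24 bp.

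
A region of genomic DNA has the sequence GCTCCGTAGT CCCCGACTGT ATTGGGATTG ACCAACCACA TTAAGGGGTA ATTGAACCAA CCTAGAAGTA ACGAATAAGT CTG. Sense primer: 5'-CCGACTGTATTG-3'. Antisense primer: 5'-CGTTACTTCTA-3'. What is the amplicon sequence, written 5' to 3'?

The forward primer matches the template at positions 13–24.
Reverse complement of the reverse primer: TAGAAGTAACG. This occurs on the top strand at positions 63–73.
The product is the template from position 13 through 73 (61 bp).

5'-CCGACTGTATTGGGATTGACCAACCACATTAAGGGGTAATTGAACCAACCTAGAAGTAACG-3'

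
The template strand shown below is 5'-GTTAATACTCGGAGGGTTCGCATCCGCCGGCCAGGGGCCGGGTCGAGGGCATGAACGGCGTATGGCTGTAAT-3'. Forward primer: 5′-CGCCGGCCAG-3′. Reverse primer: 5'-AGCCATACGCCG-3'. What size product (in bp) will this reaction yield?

43 bp

Forward primer CGCCGGCCAG is found on the top strand at positions 25–34.
Reverse complement of the reverse primer: CGGCGTATGGCT. This occurs on the top strand at positions 56–67.
Amplicon spans positions 25–67: 43 bp.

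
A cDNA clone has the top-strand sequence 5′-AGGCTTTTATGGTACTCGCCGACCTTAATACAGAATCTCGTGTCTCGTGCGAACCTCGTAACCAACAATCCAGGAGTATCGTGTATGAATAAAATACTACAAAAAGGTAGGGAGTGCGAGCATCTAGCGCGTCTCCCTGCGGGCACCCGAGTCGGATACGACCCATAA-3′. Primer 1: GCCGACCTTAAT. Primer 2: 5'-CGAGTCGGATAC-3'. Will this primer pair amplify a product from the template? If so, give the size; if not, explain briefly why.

No product — both primers anneal to the same strand and extend in the same direction.

Primer 1 (GCCGACCTTAAT) matches the top strand at positions 18–29 (3' end points downstream).
Primer 2 (CGAGTCGGATAC) also matches the top strand directly, at positions 148–159 — its reverse complement GTATCCGACTCG is not present.
Both primers anneal to the bottom strand with 3' ends pointing the same way, so neither can prime synthesis back toward the other.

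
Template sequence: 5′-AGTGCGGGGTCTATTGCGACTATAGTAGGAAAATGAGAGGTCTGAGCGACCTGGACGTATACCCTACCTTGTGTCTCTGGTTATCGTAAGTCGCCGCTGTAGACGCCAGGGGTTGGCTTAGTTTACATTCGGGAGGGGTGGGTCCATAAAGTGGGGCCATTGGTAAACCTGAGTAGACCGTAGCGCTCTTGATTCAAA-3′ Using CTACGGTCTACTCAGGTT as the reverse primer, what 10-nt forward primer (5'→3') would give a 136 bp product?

The reverse primer's reverse complement AACCTGAGTAGACCGTAG matches the template at positions 166–183, so the product ends at position 183.
A 136 bp product then starts at position 183 − 136 + 1 = 48.
The forward primer is identical to the top strand there: GACCTGGACG.

5'-GACCTGGACG-3'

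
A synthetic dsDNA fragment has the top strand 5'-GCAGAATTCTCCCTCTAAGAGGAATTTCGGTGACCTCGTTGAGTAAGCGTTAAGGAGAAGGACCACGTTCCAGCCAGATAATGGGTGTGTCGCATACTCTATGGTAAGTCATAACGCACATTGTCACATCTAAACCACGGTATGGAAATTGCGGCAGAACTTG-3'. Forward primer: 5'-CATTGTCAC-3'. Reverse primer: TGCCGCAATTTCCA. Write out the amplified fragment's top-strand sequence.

Forward primer CATTGTCAC is found on the top strand at positions 119–127.
Taking the reverse complement of TGCCGCAATTTCCA gives TGGAAATTGCGGCA, found at positions 143–156 on the template; the primer anneals here to the top strand with its 3' end pointing upstream.
The product is the template from position 119 through 156 (38 bp).

5'-CATTGTCACATCTAAACCACGGTATGGAAATTGCGGCA-3'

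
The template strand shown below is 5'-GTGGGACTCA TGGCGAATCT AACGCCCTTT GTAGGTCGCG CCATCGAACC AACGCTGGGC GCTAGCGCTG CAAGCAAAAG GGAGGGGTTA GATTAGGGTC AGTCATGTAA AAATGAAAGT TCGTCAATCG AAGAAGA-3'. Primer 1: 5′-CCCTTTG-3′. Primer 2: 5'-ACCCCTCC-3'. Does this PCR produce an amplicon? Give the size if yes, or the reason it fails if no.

Primer 1 (CCCTTTG) matches the top strand at positions 25–31; it acts as a forward primer.
Primer 2's reverse complement is GGAGGGGT, matching the top strand at positions 81–88; it acts as a reverse primer.
The 3' ends face each other across positions 25–88, giving a 64 bp product.

Yes — a 64 bp product.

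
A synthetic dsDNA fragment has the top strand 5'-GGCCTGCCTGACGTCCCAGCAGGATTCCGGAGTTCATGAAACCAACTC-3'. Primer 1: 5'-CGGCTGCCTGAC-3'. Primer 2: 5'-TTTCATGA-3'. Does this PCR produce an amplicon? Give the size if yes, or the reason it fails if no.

Primer 1 (CGGCTGCCTGAC) does not match the top strand, and its reverse complement GTCAGGCAGCCG does not match either.
With no annealing site for primer 1, no amplification occurs.

No product — primer 1 has no binding site in the template.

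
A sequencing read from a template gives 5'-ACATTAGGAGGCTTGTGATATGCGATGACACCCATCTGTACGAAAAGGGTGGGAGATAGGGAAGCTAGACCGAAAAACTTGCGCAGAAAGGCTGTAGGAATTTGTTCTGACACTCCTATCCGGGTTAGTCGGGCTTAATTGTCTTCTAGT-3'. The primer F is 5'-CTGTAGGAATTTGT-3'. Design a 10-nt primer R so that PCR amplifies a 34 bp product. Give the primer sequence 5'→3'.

The forward primer binds at positions 92–105, so a 34 bp product ends at position 92 + 34 − 1 = 125.
The reverse primer anneals to the top strand over positions 116–125, i.e. to CTATCCGGGT.
Its sequence written 5'→3' is the reverse complement: ACCCGGATAG.

5'-ACCCGGATAG-3'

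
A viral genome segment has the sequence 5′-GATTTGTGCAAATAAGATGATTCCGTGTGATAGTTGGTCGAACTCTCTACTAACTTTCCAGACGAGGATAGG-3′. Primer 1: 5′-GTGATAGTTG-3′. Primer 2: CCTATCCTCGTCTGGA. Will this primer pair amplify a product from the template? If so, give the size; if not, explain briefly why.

Yes — a 46 bp product.

Primer 1 (GTGATAGTTG) matches the top strand at positions 27–36; it acts as a forward primer.
Primer 2's reverse complement is TCCAGACGAGGATAGG, matching the top strand at positions 57–72; it acts as a reverse primer.
The 3' ends face each other across positions 27–72, giving a 46 bp product.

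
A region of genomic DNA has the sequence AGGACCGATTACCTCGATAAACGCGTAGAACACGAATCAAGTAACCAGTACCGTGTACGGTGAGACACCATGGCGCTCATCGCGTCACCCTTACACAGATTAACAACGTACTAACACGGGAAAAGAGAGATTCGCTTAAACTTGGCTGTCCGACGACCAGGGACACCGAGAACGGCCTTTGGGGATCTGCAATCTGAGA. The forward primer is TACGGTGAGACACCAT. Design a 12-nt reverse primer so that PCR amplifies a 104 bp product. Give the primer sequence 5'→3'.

5'-TGGTCGTCGGAC-3'

The forward primer binds at positions 56–71, so a 104 bp product ends at position 56 + 104 − 1 = 159.
The reverse primer anneals to the top strand over positions 148–159, i.e. to GTCCGACGACCA.
Its sequence written 5'→3' is the reverse complement: TGGTCGTCGGAC.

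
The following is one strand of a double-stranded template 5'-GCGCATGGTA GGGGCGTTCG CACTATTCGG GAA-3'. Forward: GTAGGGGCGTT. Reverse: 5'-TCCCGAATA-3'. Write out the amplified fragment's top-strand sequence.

Scanning the template, GTAGGGGCGTT occurs at positions 8–18; this primer anneals to the bottom strand there with its 3' end pointing downstream.
Taking the reverse complement of TCCCGAATA gives TATTCGGGA, found at positions 24–32 on the template; the primer anneals here to the top strand with its 3' end pointing upstream.
The product is the template from position 8 through 32 (25 bp).

5'-GTAGGGGCGTTCGCACTATTCGGGA-3'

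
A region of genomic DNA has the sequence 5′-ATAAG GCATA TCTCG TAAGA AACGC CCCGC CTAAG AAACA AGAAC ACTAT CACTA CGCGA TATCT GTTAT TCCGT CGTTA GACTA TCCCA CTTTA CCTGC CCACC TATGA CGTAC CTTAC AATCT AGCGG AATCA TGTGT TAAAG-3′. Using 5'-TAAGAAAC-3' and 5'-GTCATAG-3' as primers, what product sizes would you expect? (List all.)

96 bp, 80 bp

The forward primer TAAGAAAC matches the top strand at positions 16–23, 32–39.
The reverse primer's reverse complement is CTATGAC, matching at positions 105–111.
Each forward site pairs with the reverse site to give a product ending at position 111: sizes 96, 80 bp.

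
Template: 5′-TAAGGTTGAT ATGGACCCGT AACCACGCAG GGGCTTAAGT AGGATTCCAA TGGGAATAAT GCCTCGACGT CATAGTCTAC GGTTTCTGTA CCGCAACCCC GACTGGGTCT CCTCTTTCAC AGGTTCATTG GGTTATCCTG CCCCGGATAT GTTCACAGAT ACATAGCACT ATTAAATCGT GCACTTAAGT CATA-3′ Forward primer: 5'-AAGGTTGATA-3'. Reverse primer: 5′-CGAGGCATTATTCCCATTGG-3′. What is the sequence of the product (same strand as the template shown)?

5'-AAGGTTGATATGGACCCGTAACCACGCAGGGGCTTAAGTAGGATTCCAATGGGAATAATGCCTCG-3'

Scanning the template, AAGGTTGATA occurs at positions 2–11; this primer anneals to the bottom strand there with its 3' end pointing downstream.
Taking the reverse complement of CGAGGCATTATTCCCATTGG gives CCAATGGGAATAATGCCTCG, found at positions 47–66 on the template; the primer anneals here to the top strand with its 3' end pointing upstream.
The product is the template from position 2 through 66 (65 bp).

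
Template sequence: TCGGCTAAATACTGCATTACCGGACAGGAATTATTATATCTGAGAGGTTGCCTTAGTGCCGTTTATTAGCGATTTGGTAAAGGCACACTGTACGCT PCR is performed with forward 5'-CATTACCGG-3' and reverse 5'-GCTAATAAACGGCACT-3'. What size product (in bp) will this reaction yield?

Forward primer CATTACCGG is found on the top strand at positions 15–23.
The reverse primer's reverse complement is AGTGCCGTTTATTAGC, which matches the template at positions 55–70.
The product runs from position 15 to position 70, so its length is 70 − 15 + 1 = 56 bp.

56 bp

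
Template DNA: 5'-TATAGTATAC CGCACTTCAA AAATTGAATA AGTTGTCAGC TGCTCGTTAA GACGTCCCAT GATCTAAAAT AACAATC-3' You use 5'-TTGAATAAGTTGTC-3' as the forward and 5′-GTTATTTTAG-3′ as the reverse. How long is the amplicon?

50 bp

The forward primer matches the template at positions 24–37.
Taking the reverse complement of GTTATTTTAG gives CTAAAATAAC, found at positions 64–73 on the template; the primer anneals here to the top strand with its 3' end pointing upstream.
Product length = (reverse-primer end) − (forward-primer start) + 1 = 73 − 24 + 1 = 50 bp.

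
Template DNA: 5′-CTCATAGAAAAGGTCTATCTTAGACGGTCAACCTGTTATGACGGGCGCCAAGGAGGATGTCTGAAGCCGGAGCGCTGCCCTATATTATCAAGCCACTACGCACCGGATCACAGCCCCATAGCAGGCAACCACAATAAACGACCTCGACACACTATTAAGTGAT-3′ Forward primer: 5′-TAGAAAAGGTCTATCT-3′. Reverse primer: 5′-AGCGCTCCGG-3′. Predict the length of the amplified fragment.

Forward primer TAGAAAAGGTCTATCT is found on the top strand at positions 5–20.
Reverse complement of the reverse primer: CCGGAGCGCT. This occurs on the top strand at positions 67–76.
Amplicon spans positions 5–76: 72 bp.

72 bp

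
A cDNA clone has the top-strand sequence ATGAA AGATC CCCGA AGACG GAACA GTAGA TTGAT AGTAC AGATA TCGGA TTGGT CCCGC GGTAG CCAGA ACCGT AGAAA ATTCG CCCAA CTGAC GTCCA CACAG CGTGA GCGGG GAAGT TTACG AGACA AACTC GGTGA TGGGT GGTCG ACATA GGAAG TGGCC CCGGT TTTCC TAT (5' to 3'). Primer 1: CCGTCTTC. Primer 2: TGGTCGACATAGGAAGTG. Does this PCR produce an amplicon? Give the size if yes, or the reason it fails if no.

Primer 1 (CCGTCTTC) has reverse complement GAAGACGG, which matches the top strand at positions 14–21; primer 1 anneals to the top strand there with its 3' end pointing upstream toward position 14.
Primer 2 (TGGTCGACATAGGAAGTG) matches the top strand directly at positions 145–162; it anneals to the bottom strand with its 3' end pointing downstream toward position 162.
The 3' ends diverge (primer 1 extends toward position 1, primer 2 toward position 178), so the primers never converge on a shared product.

No product — the primers' 3' ends point away from each other.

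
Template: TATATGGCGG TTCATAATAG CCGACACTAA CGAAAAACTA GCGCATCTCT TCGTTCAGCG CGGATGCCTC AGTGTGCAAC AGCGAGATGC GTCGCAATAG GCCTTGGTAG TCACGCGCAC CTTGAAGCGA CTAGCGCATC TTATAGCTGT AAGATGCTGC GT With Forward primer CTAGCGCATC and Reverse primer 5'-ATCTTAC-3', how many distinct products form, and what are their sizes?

The forward primer CTAGCGCATC matches the top strand at positions 38–47, 131–140.
The reverse primer's reverse complement is GTAAGAT, matching at positions 149–155.
Each forward site pairs with the reverse site to give a product ending at position 155: sizes 118, 25 bp.

Two products: 118 bp, 25 bp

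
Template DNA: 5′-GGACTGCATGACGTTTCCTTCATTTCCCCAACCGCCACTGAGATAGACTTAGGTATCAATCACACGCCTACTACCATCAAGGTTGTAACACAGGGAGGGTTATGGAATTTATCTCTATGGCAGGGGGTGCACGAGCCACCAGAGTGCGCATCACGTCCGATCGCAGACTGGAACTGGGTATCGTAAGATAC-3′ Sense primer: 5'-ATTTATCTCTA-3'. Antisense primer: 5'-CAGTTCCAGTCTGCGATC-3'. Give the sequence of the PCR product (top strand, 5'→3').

Scanning the template, ATTTATCTCTA occurs at positions 107–117; this primer anneals to the bottom strand there with its 3' end pointing downstream.
The reverse primer's reverse complement is GATCGCAGACTGGAACTG, which matches the template at positions 159–176.
The product is the template from position 107 through 176 (70 bp).

5'-ATTTATCTCTATGGCAGGGGGTGCACGAGCCACCAGAGTGCGCATCACGTCCGATCGCAGACTGGAACTG-3'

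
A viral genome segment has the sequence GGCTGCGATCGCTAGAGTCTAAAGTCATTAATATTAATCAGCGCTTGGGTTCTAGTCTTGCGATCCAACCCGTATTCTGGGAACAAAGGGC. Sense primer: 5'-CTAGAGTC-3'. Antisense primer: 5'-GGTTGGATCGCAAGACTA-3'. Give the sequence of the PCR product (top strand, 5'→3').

5'-CTAGAGTCTAAAGTCATTAATATTAATCAGCGCTTGGGTTCTAGTCTTGCGATCCAACC-3'

The forward primer matches the template at positions 12–19.
The reverse primer's reverse complement is TAGTCTTGCGATCCAACC, which matches the template at positions 53–70.
The product is the template from position 12 through 70 (59 bp).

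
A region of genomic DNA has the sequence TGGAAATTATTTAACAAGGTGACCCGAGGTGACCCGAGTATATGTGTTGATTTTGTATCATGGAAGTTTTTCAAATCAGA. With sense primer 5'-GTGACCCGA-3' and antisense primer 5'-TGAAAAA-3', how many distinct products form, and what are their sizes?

Two products: 55 bp, 45 bp

The forward primer GTGACCCGA matches the top strand at positions 19–27, 29–37.
The reverse primer's reverse complement is TTTTTCA, matching at positions 67–73.
Each forward site pairs with the reverse site to give a product ending at position 73: sizes 55, 45 bp.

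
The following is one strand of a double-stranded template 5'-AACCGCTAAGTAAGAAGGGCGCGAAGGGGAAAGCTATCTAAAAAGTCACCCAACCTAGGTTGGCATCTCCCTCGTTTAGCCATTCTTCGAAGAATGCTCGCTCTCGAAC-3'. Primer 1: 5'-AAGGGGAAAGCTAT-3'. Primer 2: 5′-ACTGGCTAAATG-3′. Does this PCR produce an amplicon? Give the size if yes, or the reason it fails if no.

Primer 2 (ACTGGCTAAATG) does not match the top strand, and its reverse complement CATTTAGCCAGT does not match either.
With no annealing site for primer 2, no amplification occurs.

No product — primer 2 has no binding site in the template.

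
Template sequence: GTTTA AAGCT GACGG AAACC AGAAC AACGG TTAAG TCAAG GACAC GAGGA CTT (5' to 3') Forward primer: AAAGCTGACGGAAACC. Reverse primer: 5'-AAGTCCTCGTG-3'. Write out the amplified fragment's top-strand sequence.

The forward primer matches the template at positions 5–20.
The reverse primer's reverse complement is CACGAGGACTT, which matches the template at positions 43–53.
The product is the template from position 5 through 53 (49 bp).

5'-AAAGCTGACGGAAACCAGAACAACGGTTAAGTCAAGGACACGAGGACTT-3'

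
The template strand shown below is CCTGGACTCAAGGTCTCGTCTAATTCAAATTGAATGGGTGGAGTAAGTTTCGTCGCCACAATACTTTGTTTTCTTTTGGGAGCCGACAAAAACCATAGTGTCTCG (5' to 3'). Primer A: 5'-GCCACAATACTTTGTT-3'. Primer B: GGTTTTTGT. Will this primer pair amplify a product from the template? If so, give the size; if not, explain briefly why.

Yes — a 40 bp product.

Primer A (GCCACAATACTTTGTT) matches the top strand at positions 55–70; it acts as a forward primer.
Primer B's reverse complement is ACAAAAACC, matching the top strand at positions 86–94; it acts as a reverse primer.
The 3' ends face each other across positions 55–94, giving a 40 bp product.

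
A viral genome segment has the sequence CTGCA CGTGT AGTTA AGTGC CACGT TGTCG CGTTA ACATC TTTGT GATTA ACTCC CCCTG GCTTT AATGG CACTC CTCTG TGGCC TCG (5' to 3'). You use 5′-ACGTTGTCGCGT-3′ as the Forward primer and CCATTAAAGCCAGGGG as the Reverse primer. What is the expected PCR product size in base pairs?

Scanning the template, ACGTTGTCGCGT occurs at positions 22–33; this primer anneals to the bottom strand there with its 3' end pointing downstream.
The reverse primer's reverse complement is CCCCTGGCTTTAATGG, which matches the template at positions 55–70.
The product runs from position 22 to position 70, so its length is 70 − 22 + 1 = 49 bp.

49 bp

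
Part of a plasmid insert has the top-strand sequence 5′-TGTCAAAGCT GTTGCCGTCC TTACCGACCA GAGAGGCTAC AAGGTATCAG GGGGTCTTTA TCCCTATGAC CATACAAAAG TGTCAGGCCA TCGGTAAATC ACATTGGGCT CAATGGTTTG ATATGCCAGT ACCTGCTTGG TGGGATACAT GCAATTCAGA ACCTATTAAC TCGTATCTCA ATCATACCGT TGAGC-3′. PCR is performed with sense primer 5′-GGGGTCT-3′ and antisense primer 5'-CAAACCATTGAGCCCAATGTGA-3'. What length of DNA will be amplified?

Forward primer GGGGTCT is found on the top strand at positions 51–57.
The reverse primer's reverse complement is TCACATTGGGCTCAATGGTTTG, which matches the template at positions 99–120.
Amplicon spans positions 51–120: 70 bp.

70 bp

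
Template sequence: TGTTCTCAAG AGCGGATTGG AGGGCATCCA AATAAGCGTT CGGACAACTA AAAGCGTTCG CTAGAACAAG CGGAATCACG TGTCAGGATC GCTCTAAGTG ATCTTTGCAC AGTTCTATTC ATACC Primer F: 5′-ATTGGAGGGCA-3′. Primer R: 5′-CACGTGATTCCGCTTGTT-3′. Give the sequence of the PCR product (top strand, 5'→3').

5'-ATTGGAGGGCATCCAAATAAGCGTTCGGACAACTAAAAGCGTTCGCTAGAACAAGCGGAATCACGTG-3'

The forward primer matches the template at positions 16–26.
Taking the reverse complement of CACGTGATTCCGCTTGTT gives AACAAGCGGAATCACGTG, found at positions 65–82 on the template; the primer anneals here to the top strand with its 3' end pointing upstream.
The product is the template from position 16 through 82 (67 bp).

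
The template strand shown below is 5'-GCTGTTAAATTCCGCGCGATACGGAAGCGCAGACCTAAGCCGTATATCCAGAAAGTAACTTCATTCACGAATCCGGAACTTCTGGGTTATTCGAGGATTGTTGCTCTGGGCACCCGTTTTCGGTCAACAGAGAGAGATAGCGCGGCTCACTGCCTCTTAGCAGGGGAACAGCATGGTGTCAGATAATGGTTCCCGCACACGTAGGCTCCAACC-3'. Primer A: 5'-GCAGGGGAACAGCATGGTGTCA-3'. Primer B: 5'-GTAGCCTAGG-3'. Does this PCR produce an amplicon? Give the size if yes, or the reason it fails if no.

Primer B (GTAGCCTAGG) does not match the top strand, and its reverse complement CCTAGGCTAC does not match either.
With no annealing site for primer B, no amplification occurs.

No product — primer B has no binding site in the template.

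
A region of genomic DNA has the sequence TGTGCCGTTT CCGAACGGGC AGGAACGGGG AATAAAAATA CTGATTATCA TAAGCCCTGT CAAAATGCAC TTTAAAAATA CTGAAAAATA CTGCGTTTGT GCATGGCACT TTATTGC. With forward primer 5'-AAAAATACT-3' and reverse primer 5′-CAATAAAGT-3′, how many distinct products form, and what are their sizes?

The forward primer AAAAATACT matches the top strand at positions 34–42, 74–82, 84–92.
The reverse primer's reverse complement is ACTTTATTG, matching at positions 108–116.
Each forward site pairs with the reverse site to give a product ending at position 116: sizes 83, 43, 33 bp.

Three products: 83 bp, 43 bp, 33 bp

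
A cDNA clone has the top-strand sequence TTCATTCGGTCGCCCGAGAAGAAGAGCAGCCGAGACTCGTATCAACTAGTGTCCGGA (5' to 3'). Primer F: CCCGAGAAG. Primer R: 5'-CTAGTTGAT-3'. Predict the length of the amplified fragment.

37 bp

Scanning the template, CCCGAGAAG occurs at positions 13–21; this primer anneals to the bottom strand there with its 3' end pointing downstream.
Taking the reverse complement of CTAGTTGAT gives ATCAACTAG, found at positions 41–49 on the template; the primer anneals here to the top strand with its 3' end pointing upstream.
The product runs from position 13 to position 49, so its length is 49 − 13 + 1 = 37 bp.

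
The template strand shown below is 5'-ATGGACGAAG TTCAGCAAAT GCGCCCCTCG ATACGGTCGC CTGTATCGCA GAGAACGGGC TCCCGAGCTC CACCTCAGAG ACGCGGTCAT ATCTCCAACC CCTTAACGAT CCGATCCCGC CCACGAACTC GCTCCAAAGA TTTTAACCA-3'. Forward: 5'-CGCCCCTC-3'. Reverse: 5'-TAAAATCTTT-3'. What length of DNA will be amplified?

Forward primer CGCCCCTC is found on the top strand at positions 22–29.
Taking the reverse complement of TAAAATCTTT gives AAAGATTTTA, found at positions 136–145 on the template; the primer anneals here to the top strand with its 3' end pointing upstream.
Product length = (reverse-primer end) − (forward-primer start) + 1 = 145 − 22 + 1 = 124 bp.

124 bp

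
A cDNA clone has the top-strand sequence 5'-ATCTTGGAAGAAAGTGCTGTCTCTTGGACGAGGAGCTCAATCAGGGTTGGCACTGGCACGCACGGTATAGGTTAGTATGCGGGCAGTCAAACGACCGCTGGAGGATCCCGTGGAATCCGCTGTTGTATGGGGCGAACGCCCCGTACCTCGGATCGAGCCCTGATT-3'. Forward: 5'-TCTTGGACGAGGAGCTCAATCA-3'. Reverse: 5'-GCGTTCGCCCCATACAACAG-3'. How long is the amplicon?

The forward primer matches the template at positions 22–43.
Reverse complement of the reverse primer: CTGTTGTATGGGGCGAACGC. This occurs on the top strand at positions 120–139.
Product length = (reverse-primer end) − (forward-primer start) + 1 = 139 − 22 + 1 = 118 bp.

118 bp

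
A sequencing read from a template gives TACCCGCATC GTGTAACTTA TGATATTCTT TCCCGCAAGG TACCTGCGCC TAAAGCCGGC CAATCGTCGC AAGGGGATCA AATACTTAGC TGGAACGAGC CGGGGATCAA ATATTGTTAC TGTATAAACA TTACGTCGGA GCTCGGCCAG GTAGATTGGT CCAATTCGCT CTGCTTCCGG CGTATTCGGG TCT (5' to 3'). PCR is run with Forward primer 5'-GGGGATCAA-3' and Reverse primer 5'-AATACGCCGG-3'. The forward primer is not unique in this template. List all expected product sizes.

The forward primer GGGGATCAA matches the top strand at positions 73–81, 102–110.
The reverse primer's reverse complement is CCGGCGTATT, matching at positions 177–186.
Each forward site pairs with the reverse site to give a product ending at position 186: sizes 114, 85 bp.

114 bp, 85 bp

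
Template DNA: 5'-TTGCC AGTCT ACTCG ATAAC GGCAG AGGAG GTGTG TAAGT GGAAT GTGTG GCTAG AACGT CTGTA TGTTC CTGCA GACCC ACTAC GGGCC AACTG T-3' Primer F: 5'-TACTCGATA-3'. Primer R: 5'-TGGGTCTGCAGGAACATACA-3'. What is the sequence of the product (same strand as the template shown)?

5'-TACTCGATAACGGCAGAGGAGGTGTGTAAGTGGAATGTGTGGCTAGAACGTCTGTATGTTCCTGCAGACCCA-3'

The forward primer matches the template at positions 10–18.
Taking the reverse complement of TGGGTCTGCAGGAACATACA gives TGTATGTTCCTGCAGACCCA, found at positions 62–81 on the template; the primer anneals here to the top strand with its 3' end pointing upstream.
The product is the template from position 10 through 81 (72 bp).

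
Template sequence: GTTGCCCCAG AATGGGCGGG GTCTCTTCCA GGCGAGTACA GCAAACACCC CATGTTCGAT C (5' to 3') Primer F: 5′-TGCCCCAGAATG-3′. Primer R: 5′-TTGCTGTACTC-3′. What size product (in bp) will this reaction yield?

The forward primer matches the template at positions 3–14.
Reverse complement of the reverse primer: GAGTACAGCAA. This occurs on the top strand at positions 34–44.
The product runs from position 3 to position 44, so its length is 44 − 3 + 1 = 42 bp.

42 bp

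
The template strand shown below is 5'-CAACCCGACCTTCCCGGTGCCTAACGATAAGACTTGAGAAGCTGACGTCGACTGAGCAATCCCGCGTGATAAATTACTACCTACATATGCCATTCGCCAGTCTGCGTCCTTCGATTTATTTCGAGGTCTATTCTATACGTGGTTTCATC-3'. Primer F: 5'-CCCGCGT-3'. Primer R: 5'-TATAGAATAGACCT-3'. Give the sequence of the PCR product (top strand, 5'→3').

Scanning the template, CCCGCGT occurs at positions 61–67; this primer anneals to the bottom strand there with its 3' end pointing downstream.
Taking the reverse complement of TATAGAATAGACCT gives AGGTCTATTCTATA, found at positions 124–137 on the template; the primer anneals here to the top strand with its 3' end pointing upstream.
The product is the template from position 61 through 137 (77 bp).

5'-CCCGCGTGATAAATTACTACCTACATATGCCATTCGCCAGTCTGCGTCCTTCGATTTATTTCGAGGTCTATTCTATA-3'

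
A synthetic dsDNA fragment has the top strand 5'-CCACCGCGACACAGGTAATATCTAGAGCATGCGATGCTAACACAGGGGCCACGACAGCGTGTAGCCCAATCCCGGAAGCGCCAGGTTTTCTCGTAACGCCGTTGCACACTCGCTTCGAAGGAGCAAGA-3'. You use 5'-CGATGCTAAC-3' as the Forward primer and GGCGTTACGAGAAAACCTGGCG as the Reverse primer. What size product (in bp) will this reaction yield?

Scanning the template, CGATGCTAAC occurs at positions 32–41; this primer anneals to the bottom strand there with its 3' end pointing downstream.
Reverse complement of the reverse primer: CGCCAGGTTTTCTCGTAACGCC. This occurs on the top strand at positions 79–100.
The product runs from position 32 to position 100, so its length is 100 − 32 + 1 = 69 bp.

69 bp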